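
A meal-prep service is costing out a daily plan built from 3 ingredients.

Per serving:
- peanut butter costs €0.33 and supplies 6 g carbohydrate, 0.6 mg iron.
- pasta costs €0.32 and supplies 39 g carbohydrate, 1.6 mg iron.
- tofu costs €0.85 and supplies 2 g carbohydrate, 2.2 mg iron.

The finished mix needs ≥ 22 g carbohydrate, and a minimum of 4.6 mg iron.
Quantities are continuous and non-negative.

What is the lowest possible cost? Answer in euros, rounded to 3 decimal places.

Let x1 = servings of peanut butter, x2 = servings of pasta, x3 = servings of tofu.
Minimise 0.33x1 + 0.32x2 + 0.85x3 subject to:
  6x1 + 39x2 + 2x3 ≥ 22   (carbohydrate)
  0.6x1 + 1.6x2 + 2.2x3 ≥ 4.6   (iron)
  x1, x2, x3 ≥ 0.
The minimum-cost mix takes nothing from peanut butter, tofu — only pasta. Binding constraint: iron.
So pasta = 2.875 servings.
Cost = 0.32·2.875 = 0.92000.

€0.920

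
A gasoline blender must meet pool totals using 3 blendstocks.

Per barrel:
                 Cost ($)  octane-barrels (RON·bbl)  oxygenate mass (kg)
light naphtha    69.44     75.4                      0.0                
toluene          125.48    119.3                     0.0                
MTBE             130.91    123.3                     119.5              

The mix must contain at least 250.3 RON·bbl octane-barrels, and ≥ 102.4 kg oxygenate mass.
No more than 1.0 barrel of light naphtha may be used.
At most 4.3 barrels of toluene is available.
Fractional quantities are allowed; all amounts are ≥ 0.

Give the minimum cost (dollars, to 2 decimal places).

This is a linear program. Let x1 = barrels of light naphtha, x2 = barrels of toluene, x3 = barrels of MTBE.
min 69.44x1 + 125.48x2 + 130.91x3 with:
  75.4x1 + 119.3x2 + 123.3x3 ≥ 250.3   (octane-barrels)
  119.5x3 ≥ 102.4   (oxygenate mass)
  x1 ≤ 1
  x2 ≤ 4.3
  x1, x2, x3 ≥ 0.
All 3 inputs are positive at the optimum. The octane-barrels, oxygenate mass, the light naphtha cap requirements are met with equality.
Optimal quantities: light naphtha = 1 barrel, toluene = 0.5804 barrels, MTBE = 0.8569 barrels.
Objective = 69.44·1 + 125.48·0.5804 + 130.91·0.8569 = 254.4454.

$254.45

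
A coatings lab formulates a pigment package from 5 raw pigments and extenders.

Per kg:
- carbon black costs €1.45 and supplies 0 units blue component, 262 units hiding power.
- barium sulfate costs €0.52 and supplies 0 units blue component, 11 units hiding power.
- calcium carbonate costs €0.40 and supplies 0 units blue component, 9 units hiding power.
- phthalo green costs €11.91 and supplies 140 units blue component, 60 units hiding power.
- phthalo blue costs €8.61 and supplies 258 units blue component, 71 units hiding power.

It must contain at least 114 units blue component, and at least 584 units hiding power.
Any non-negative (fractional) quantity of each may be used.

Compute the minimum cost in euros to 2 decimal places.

This is a linear program. Let x1 = kg of carbon black, x2 = kg of barium sulfate, x3 = kg of calcium carbonate, x4 = kg of phthalo green, x5 = kg of phthalo blue.
min 1.45x1 + 0.52x2 + 0.4x3 + 11.91x4 + 8.61x5 with:
  140x4 + 258x5 ≥ 114   (blue component)
  262x1 + 11x2 + 9x3 + 60x4 + 71x5 ≥ 584   (hiding power)
  x1, x2, x3, x4, x5 ≥ 0.
The minimum-cost mix takes nothing from barium sulfate, calcium carbonate, phthalo green — only carbon black, phthalo blue. Binding constraints: blue component and hiding power.
That vertex is x1 = 2.109, x5 = 0.4419.
Hence cost = 1.45·2.109 + 8.61·0.4419 = €6.8628.

€6.86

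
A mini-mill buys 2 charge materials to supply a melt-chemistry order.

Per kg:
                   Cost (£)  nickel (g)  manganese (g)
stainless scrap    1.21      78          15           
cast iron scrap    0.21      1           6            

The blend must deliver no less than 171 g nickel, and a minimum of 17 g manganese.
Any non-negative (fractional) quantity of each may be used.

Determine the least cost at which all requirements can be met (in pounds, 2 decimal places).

£2.65

Treat it as an LP. Let x1 = kg of stainless scrap, x2 = kg of cast iron scrap.
min 1.21x1 + 0.21x2 subject to:
  78x1 + 1x2 ≥ 171   (nickel)
  15x1 + 6x2 ≥ 17   (manganese)
  x1, x2 ≥ 0.
The minimum-cost mix takes nothing from cast iron scrap — only stainless scrap. Binding constraint: nickel.
Solving gives x1 = 2.192.
Hence cost = 1.21·2.192 = £2.6523.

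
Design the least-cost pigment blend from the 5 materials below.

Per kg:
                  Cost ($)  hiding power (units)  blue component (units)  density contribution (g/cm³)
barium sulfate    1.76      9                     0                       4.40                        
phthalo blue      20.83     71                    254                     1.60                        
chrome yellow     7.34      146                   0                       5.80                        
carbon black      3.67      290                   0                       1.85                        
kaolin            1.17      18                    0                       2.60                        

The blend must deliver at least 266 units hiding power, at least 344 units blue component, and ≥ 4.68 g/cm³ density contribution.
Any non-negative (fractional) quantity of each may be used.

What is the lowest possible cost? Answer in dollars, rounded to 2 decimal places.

Treat it as an LP. Let x1 = kg of barium sulfate, x2 = kg of phthalo blue, x3 = kg of chrome yellow, x4 = kg of carbon black, x5 = kg of kaolin.
Minimise 1.76x1 + 20.83x2 + 7.34x3 + 3.67x4 + 1.17x5 s.t.:
  9x1 + 71x2 + 146x3 + 290x4 + 18x5 ≥ 266   (hiding power)
  254x2 ≥ 344   (blue component)
  4.4x1 + 1.6x2 + 5.8x3 + 1.85x4 + 2.6x5 ≥ 4.68   (density contribution)
  x1, x2, x3, x4, x5 ≥ 0.
The optimal basis is {barium sulfate, phthalo blue, carbon black}; chrome yellow, kaolin drop out. The hiding power, blue component, density contribution requirements are met with equality.
That vertex is x1 = 0.3292, x2 = 1.3543, x4 = 0.57545.
Objective = 1.76·0.3292 + 20.83·1.3543 + 3.67·0.57545 = 30.9014.

$30.90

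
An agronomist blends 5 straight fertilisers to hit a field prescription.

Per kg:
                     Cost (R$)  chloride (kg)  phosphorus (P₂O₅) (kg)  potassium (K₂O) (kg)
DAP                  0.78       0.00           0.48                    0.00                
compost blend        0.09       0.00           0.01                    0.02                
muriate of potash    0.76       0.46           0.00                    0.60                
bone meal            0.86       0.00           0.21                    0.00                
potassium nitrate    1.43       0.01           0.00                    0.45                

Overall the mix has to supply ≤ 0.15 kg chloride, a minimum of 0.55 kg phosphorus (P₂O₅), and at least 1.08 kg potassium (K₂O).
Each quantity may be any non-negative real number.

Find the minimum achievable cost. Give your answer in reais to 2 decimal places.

Let x1 = kg of DAP, x2 = kg of compost blend, x3 = kg of muriate of potash, x4 = kg of bone meal, x5 = kg of potassium nitrate.
min 0.78x1 + 0.09x2 + 0.76x3 + 0.86x4 + 1.43x5 subject to:
  0.46x3 + 0.01x5 ≤ 0.15   (chloride)
  0.48x1 + 0.01x2 + 0.21x4 ≥ 0.55   (phosphorus (P₂O₅))
  0.02x2 + 0.6x3 + 0.45x5 ≥ 1.08   (potassium (K₂O))
  x1, x2, x3, x4, x5 ≥ 0.
The cheapest feasible vertex uses only DAP, muriate of potash, potassium nitrate; compost blend, bone meal are not used. There the chloride, phosphorus (P₂O₅), potassium (K₂O) constraints are tight.
That vertex is x1 = 1.146, x3 = 0.2821, x5 = 2.024.
Total cost: 0.78·1.146 + 0.76·0.2821 + 1.43·2.024 = 4.0026.

R$4.00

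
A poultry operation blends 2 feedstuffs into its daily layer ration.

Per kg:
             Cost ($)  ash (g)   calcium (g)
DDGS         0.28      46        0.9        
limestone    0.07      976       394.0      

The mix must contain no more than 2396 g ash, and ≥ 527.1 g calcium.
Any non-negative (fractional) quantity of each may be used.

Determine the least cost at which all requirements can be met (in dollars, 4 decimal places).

This is a linear program. Let x1 = kg of DDGS, x2 = kg of limestone.
Minimise 0.28x1 + 0.07x2 s.t.:
  46x1 + 976x2 ≤ 2396   (ash)
  0.9x1 + 394x2 ≥ 527.1   (calcium)
  x1, x2 ≥ 0.
The optimal basis is {limestone}; DDGS drops out. The calcium requirement is met with equality.
Optimal quantities: limestone = 1.3378 kg.
Total cost: 0.07·1.3378 = 0.093646.

$0.0936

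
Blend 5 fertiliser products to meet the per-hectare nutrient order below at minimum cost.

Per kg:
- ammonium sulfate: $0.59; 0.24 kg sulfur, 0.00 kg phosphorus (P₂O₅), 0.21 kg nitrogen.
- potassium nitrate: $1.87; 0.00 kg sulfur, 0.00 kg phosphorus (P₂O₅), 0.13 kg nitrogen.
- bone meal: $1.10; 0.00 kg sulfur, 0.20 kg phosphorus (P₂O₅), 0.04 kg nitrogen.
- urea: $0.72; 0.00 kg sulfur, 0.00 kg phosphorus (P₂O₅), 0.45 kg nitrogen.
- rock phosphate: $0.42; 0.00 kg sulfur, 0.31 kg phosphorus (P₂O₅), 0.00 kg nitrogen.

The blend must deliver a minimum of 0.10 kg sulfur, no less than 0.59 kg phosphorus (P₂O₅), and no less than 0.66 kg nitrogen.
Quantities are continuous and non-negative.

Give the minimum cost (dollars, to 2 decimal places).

Let x1 = kg of ammonium sulfate, x2 = kg of potassium nitrate, x3 = kg of bone meal, x4 = kg of urea, x5 = kg of rock phosphate.
min 0.59x1 + 1.87x2 + 1.1x3 + 0.72x4 + 0.42x5 subject to:
  0.24x1 ≥ 0.1   (sulfur)
  0.2x3 + 0.31x5 ≥ 0.59   (phosphorus (P₂O₅))
  0.21x1 + 0.13x2 + 0.04x3 + 0.45x4 ≥ 0.66   (nitrogen)
  x1, x2, x3, x4, x5 ≥ 0.
The cheapest feasible vertex uses only ammonium sulfate, urea, rock phosphate; potassium nitrate, bone meal are not used. Binding constraints: sulfur, phosphorus (P₂O₅), nitrogen.
Solving gives x1 = 0.4167, x4 = 1.272, x5 = 1.903.
Total cost: 0.59·0.4167 + 0.72·1.272 + 0.42·1.903 = 1.9610.

$1.96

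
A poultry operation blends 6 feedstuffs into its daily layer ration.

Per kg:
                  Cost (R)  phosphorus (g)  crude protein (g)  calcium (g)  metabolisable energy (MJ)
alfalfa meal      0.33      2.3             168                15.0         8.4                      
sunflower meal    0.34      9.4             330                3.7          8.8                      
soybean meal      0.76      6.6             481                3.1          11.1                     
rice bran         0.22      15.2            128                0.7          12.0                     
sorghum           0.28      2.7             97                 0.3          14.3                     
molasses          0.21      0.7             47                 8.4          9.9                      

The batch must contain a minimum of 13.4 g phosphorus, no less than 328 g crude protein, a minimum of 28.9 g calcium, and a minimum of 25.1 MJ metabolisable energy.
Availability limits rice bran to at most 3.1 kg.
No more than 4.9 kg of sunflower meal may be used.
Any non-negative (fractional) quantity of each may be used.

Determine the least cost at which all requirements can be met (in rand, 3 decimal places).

Let x1 = kg of alfalfa meal, x2 = kg of sunflower meal, x3 = kg of soybean meal, x4 = kg of rice bran, x5 = kg of sorghum, x6 = kg of molasses.
Minimise 0.33x1 + 0.34x2 + 0.76x3 + 0.22x4 + 0.28x5 + 0.21x6 with:
  2.3x1 + 9.4x2 + 6.6x3 + 15.2x4 + 2.7x5 + 0.7x6 ≥ 13.4   (phosphorus)
  168x1 + 330x2 + 481x3 + 128x4 + 97x5 + 47x6 ≥ 328   (crude protein)
  15x1 + 3.7x2 + 3.1x3 + 0.7x4 + 0.3x5 + 8.4x6 ≥ 28.9   (calcium)
  8.4x1 + 8.8x2 + 11.1x3 + 12x4 + 14.3x5 + 9.9x6 ≥ 25.1   (metabolisable energy)
  x4 ≤ 3.1
  x2 ≤ 4.9
  x1, x2, x3, x4, x5, x6 ≥ 0.
At the optimum only alfalfa meal, rice bran, molasses are positive (sunflower meal, soybean meal, sorghum = 0). Binding constraints: phosphorus, calcium, metabolisable energy.
That vertex is x1 = 1.698, x4 = 0.6082, x6 = 0.3573.
Total cost: 0.33·1.698 + 0.22·0.6082 + 0.21·0.3573 = 0.76918.

R0.769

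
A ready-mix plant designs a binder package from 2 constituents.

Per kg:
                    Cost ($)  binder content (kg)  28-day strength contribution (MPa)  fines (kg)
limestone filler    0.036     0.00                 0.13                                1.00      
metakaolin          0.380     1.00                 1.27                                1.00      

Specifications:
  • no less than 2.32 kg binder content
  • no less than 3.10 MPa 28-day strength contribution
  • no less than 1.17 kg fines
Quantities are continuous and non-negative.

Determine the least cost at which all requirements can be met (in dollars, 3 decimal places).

$0.924

This is a linear program. Let x1 = kg of limestone filler, x2 = kg of metakaolin.
Minimise 0.036x1 + 0.38x2 subject to:
  1x2 ≥ 2.32   (binder content)
  0.13x1 + 1.27x2 ≥ 3.1   (28-day strength contribution)
  1x1 + 1x2 ≥ 1.17   (fines)
  x1, x2 ≥ 0.
Both inputs are positive at the optimum. Binding constraints: binder content and 28-day strength contribution.
Optimal quantities: limestone filler = 1.182 kg, metakaolin = 2.32 kg.
Cost = 0.036·1.182 + 0.38·2.32 = 0.92415.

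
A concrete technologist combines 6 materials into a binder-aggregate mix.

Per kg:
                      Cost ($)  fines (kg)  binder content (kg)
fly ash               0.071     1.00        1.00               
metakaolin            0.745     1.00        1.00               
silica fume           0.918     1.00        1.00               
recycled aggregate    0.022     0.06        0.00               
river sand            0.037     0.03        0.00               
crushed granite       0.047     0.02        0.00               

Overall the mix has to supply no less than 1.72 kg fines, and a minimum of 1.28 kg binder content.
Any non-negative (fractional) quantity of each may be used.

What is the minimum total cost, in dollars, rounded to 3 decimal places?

$0.122

Set it up as a linear program. Let x1 = kg of fly ash, x2 = kg of metakaolin, x3 = kg of silica fume, x4 = kg of recycled aggregate, x5 = kg of river sand, x6 = kg of crushed granite.
Minimise 0.071x1 + 0.745x2 + 0.918x3 + 0.022x4 + 0.037x5 + 0.047x6 with:
  1x1 + 1x2 + 1x3 + 0.06x4 + 0.03x5 + 0.02x6 ≥ 1.72   (fines)
  1x1 + 1x2 + 1x3 ≥ 1.28   (binder content)
  x1, x2, x3, x4, x5, x6 ≥ 0.
The optimal basis is {fly ash}; metakaolin, silica fume, recycled aggregate, river sand, crushed granite drop out. The fines requirement is met with equality.
That vertex is x1 = 1.72.
Total cost: 0.071·1.72 = 0.12212.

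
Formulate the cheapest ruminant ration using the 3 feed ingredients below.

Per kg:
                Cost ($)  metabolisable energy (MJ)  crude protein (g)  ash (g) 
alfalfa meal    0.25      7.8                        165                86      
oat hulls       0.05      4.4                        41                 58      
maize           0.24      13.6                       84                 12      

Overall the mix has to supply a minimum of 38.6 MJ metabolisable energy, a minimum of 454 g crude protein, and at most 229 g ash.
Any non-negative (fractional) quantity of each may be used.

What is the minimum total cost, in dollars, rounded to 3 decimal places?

$0.844

Let x1 = kg of alfalfa meal, x2 = kg of oat hulls, x3 = kg of maize.
Minimise 0.25x1 + 0.05x2 + 0.24x3 s.t.:
  7.8x1 + 4.4x2 + 13.6x3 ≥ 38.6   (metabolisable energy)
  165x1 + 41x2 + 84x3 ≥ 454   (crude protein)
  86x1 + 58x2 + 12x3 ≤ 229   (ash)
  x1, x2, x3 ≥ 0.
The optimal mix uses every input. The metabolisable energy, crude protein, ash requirements are met with equality.
Optimal quantities: alfalfa meal = 1.716 kg, oat hulls = 1.093 kg, maize = 1.5 kg.
Objective = 0.25·1.716 + 0.05·1.093 + 0.24·1.5 = 0.84365.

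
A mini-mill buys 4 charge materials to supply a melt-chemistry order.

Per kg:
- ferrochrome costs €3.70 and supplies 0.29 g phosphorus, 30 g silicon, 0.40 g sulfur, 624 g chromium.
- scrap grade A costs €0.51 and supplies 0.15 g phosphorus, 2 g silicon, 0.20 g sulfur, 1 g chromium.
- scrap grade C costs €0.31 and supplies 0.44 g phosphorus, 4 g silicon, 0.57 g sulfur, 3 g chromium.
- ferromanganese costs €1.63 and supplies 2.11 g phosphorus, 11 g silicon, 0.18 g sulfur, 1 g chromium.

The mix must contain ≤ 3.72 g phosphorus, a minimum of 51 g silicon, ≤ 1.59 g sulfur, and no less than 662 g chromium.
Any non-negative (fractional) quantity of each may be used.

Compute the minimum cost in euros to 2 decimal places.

Treat it as an LP. Let x1 = kg of ferrochrome, x2 = kg of scrap grade A, x3 = kg of scrap grade C, x4 = kg of ferromanganese.
min 3.7x1 + 0.51x2 + 0.31x3 + 1.63x4 subject to:
  0.29x1 + 0.15x2 + 0.44x3 + 2.11x4 ≤ 3.72   (phosphorus)
  30x1 + 2x2 + 4x3 + 11x4 ≥ 51   (silicon)
  0.4x1 + 0.2x2 + 0.57x3 + 0.18x4 ≤ 1.59   (sulfur)
  624x1 + 1x2 + 3x3 + 1x4 ≥ 662   (chromium)
  x1, x2, x3, x4 ≥ 0.
The optimal basis is {ferrochrome, scrap grade C}; scrap grade A, ferromanganese drop out. The silicon and sulfur requirements are met with equality.
That vertex is x1 = 1.465, x3 = 1.761.
Hence cost = 3.7·1.465 + 0.31·1.761 = €5.9664.

€5.97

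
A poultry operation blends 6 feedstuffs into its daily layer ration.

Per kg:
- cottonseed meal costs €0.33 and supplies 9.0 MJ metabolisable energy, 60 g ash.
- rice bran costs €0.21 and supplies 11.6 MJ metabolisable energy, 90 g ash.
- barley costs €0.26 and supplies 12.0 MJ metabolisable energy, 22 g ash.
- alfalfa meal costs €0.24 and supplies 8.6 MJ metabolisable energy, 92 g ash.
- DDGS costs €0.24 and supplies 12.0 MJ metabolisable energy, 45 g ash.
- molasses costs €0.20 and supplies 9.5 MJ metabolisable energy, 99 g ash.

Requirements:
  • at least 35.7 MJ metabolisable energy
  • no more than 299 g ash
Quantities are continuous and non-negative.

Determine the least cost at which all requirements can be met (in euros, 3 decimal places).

This is a linear program. Let x1 = kg of cottonseed meal, x2 = kg of rice bran, x3 = kg of barley, x4 = kg of alfalfa meal, x5 = kg of DDGS, x6 = kg of molasses.
Minimize 0.33x1 + 0.21x2 + 0.26x3 + 0.24x4 + 0.24x5 + 0.2x6 subject to:
  9x1 + 11.6x2 + 12x3 + 8.6x4 + 12x5 + 9.5x6 ≥ 35.7   (metabolisable energy)
  60x1 + 90x2 + 22x3 + 92x4 + 45x5 + 99x6 ≤ 299   (ash)
  x1, x2, x3, x4, x5, x6 ≥ 0.
The cheapest feasible vertex uses only rice bran; cottonseed meal, barley, alfalfa meal, DDGS, molasses are not used. There the metabolisable energy constraint is tight.
So rice bran = 3.078 kg.
Total cost: 0.21·3.078 = 0.64638.

€0.646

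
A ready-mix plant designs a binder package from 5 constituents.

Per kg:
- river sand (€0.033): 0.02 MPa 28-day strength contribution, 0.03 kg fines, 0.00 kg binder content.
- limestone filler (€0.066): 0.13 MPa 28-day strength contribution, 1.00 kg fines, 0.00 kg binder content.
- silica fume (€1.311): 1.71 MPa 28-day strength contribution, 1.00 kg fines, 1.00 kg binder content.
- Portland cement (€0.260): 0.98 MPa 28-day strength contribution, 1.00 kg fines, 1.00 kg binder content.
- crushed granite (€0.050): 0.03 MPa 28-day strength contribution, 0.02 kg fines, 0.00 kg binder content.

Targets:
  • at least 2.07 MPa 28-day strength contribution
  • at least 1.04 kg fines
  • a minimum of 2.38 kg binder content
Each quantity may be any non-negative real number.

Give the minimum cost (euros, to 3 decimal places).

€0.619

Let x1 = kg of river sand, x2 = kg of limestone filler, x3 = kg of silica fume, x4 = kg of Portland cement, x5 = kg of crushed granite.
Minimise 0.033x1 + 0.066x2 + 1.311x3 + 0.26x4 + 0.05x5 subject to:
  0.02x1 + 0.13x2 + 1.71x3 + 0.98x4 + 0.03x5 ≥ 2.07   (28-day strength contribution)
  0.03x1 + 1x2 + 1x3 + 1x4 + 0.02x5 ≥ 1.04   (fines)
  1x3 + 1x4 ≥ 2.38   (binder content)
  x1, x2, x3, x4, x5 ≥ 0.
The minimum-cost mix takes nothing from river sand, limestone filler, silica fume, crushed granite — only Portland cement. There the binder content constraint is tight.
Optimal quantities: Portland cement = 2.38 kg.
Cost = 0.26·2.38 = 0.61880.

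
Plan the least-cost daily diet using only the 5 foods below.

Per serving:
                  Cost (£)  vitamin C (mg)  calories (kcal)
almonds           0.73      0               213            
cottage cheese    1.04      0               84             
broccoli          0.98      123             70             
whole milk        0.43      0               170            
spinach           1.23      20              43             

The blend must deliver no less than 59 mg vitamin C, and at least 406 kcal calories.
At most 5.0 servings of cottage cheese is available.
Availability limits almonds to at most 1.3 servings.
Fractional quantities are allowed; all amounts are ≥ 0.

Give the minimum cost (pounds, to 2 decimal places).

Let x1 = servings of almonds, x2 = servings of cottage cheese, x3 = servings of broccoli, x4 = servings of whole milk, x5 = servings of spinach.
Minimise 0.73x1 + 1.04x2 + 0.98x3 + 0.43x4 + 1.23x5 s.t.:
  123x3 + 20x5 ≥ 59   (vitamin C)
  213x1 + 84x2 + 70x3 + 170x4 + 43x5 ≥ 406   (calories)
  x2 ≤ 5
  x1 ≤ 1.3
  x1, x2, x3, x4, x5 ≥ 0.
The cheapest feasible vertex uses only broccoli, whole milk; almonds, cottage cheese, spinach are not used. There the vitamin C and calories constraints are tight.
So broccoli = 0.4797 servings, whole milk = 2.191 servings.
Hence cost = 0.98·0.4797 + 0.43·2.191 = £1.4122.

£1.41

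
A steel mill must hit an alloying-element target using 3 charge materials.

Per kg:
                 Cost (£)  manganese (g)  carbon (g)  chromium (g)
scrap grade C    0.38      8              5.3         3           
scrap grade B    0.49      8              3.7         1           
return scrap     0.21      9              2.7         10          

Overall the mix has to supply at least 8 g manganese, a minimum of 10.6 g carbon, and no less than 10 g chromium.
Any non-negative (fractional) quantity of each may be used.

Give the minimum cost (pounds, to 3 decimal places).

£0.768

Set it up as a linear program. Let x1 = kg of scrap grade C, x2 = kg of scrap grade B, x3 = kg of return scrap.
Minimise 0.38x1 + 0.49x2 + 0.21x3 s.t.:
  8x1 + 8x2 + 9x3 ≥ 8   (manganese)
  5.3x1 + 3.7x2 + 2.7x3 ≥ 10.6   (carbon)
  3x1 + 1x2 + 10x3 ≥ 10   (chromium)
  x1, x2, x3 ≥ 0.
At the optimum only scrap grade C, return scrap are positive (scrap grade B = 0). Binding constraints: carbon and chromium.
Optimal quantities: scrap grade C = 1.759 kg, return scrap = 0.4722 kg.
Cost = 0.38·1.759 + 0.21·0.4722 = 0.76758.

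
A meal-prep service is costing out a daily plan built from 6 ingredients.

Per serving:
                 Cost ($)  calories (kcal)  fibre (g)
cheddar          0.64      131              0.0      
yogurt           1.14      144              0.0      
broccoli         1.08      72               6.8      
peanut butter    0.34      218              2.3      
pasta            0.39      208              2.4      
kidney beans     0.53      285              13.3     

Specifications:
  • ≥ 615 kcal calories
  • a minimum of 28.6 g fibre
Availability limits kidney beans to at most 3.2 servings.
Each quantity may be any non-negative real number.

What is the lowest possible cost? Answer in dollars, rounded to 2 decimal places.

This is a linear program. Let x1 = servings of cheddar, x2 = servings of yogurt, x3 = servings of broccoli, x4 = servings of peanut butter, x5 = servings of pasta, x6 = servings of kidney beans.
Minimise 0.64x1 + 1.14x2 + 1.08x3 + 0.34x4 + 0.39x5 + 0.53x6 with:
  131x1 + 144x2 + 72x3 + 218x4 + 208x5 + 285x6 ≥ 615   (calories)
  6.8x3 + 2.3x4 + 2.4x5 + 13.3x6 ≥ 28.6   (fibre)
  x6 ≤ 3.2
  x1, x2, x3, x4, x5, x6 ≥ 0.
At the optimum only peanut butter, kidney beans are positive (cheddar, yogurt, broccoli, pasta = 0). Binding constraints: calories and fibre.
Optimal quantities: peanut butter = 0.0127 servings, kidney beans = 2.148 servings.
Hence cost = 0.34·0.0127 + 0.53·2.148 = $1.1428.

$1.14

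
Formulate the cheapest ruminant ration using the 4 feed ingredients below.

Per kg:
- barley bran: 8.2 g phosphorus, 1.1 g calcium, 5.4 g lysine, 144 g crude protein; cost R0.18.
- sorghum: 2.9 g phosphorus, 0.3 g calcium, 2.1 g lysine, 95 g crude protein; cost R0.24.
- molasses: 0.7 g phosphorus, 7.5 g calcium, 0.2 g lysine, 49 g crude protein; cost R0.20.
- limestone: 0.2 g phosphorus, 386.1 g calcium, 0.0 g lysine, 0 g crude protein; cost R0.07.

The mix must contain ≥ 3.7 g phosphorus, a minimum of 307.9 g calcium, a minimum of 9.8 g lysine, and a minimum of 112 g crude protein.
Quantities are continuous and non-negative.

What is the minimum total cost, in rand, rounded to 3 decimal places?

R0.382

Let x1 = kg of barley bran, x2 = kg of sorghum, x3 = kg of molasses, x4 = kg of limestone.
Minimize 0.18x1 + 0.24x2 + 0.2x3 + 0.07x4 subject to:
  8.2x1 + 2.9x2 + 0.7x3 + 0.2x4 ≥ 3.7   (phosphorus)
  1.1x1 + 0.3x2 + 7.5x3 + 386.1x4 ≥ 307.9   (calcium)
  5.4x1 + 2.1x2 + 0.2x3 ≥ 9.8   (lysine)
  144x1 + 95x2 + 49x3 ≥ 112   (crude protein)
  x1, x2, x3, x4 ≥ 0.
The minimum-cost mix takes nothing from sorghum, molasses — only barley bran, limestone. The calcium and lysine requirements are met with equality.
Optimal quantities: barley bran = 1.815 kg, limestone = 0.7923 kg.
Cost = 0.18·1.815 + 0.07·0.7923 = 0.38216.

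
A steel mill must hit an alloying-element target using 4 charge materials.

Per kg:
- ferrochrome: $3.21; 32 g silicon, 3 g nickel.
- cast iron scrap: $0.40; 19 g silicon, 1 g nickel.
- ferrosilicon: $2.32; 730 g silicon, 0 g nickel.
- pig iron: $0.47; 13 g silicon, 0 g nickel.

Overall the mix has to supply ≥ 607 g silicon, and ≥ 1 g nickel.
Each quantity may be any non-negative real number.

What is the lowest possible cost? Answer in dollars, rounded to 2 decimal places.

Let x1 = kg of ferrochrome, x2 = kg of cast iron scrap, x3 = kg of ferrosilicon, x4 = kg of pig iron.
Minimize 3.21x1 + 0.4x2 + 2.32x3 + 0.47x4 s.t.:
  32x1 + 19x2 + 730x3 + 13x4 ≥ 607   (silicon)
  3x1 + 1x2 ≥ 1   (nickel)
  x1, x2, x3, x4 ≥ 0.
The minimum-cost mix takes nothing from ferrochrome, pig iron — only cast iron scrap, ferrosilicon. The silicon and nickel requirements are met with equality.
That vertex is x2 = 1, x3 = 0.8055.
Total cost: 0.4·1 + 2.32·0.8055 = 2.2688.

$2.27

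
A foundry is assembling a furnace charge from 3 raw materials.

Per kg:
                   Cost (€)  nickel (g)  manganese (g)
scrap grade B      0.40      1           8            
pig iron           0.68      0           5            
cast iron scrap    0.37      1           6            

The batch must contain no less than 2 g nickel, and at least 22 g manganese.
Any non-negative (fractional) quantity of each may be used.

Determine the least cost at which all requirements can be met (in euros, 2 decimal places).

€1.10

Set it up as a linear program. Let x1 = kg of scrap grade B, x2 = kg of pig iron, x3 = kg of cast iron scrap.
Minimize 0.4x1 + 0.68x2 + 0.37x3 s.t.:
  1x1 + 1x3 ≥ 2   (nickel)
  8x1 + 5x2 + 6x3 ≥ 22   (manganese)
  x1, x2, x3 ≥ 0.
The minimum-cost mix takes nothing from pig iron, cast iron scrap — only scrap grade B. The manganese requirement is met with equality.
So scrap grade B = 2.75 kg.
Objective = 0.4·2.75 = 1.1000.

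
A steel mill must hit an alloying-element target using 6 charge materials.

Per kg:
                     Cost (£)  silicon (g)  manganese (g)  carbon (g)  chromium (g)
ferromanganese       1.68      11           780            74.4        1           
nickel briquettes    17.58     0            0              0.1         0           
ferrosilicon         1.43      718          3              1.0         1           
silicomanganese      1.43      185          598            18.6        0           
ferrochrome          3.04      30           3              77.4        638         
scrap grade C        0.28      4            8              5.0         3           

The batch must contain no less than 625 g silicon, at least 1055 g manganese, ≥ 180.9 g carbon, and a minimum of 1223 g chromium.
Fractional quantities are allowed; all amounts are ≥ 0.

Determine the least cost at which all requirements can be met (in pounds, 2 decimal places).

£8.82

Set it up as a linear program. Let x1 = kg of ferromanganese, x2 = kg of nickel briquettes, x3 = kg of ferrosilicon, x4 = kg of silicomanganese, x5 = kg of ferrochrome, x6 = kg of scrap grade C.
Minimise 1.68x1 + 17.58x2 + 1.43x3 + 1.43x4 + 3.04x5 + 0.28x6 with:
  11x1 + 718x3 + 185x4 + 30x5 + 4x6 ≥ 625   (silicon)
  780x1 + 3x3 + 598x4 + 3x5 + 8x6 ≥ 1055   (manganese)
  74.4x1 + 0.1x2 + 1x3 + 18.6x4 + 77.4x5 + 5x6 ≥ 180.9   (carbon)
  1x1 + 1x3 + 638x5 + 3x6 ≥ 1223   (chromium)
  x1, x2, x3, x4, x5, x6 ≥ 0.
The minimum-cost mix takes nothing from ferromanganese, nickel briquettes, scrap grade C — only ferrosilicon, silicomanganese, ferrochrome. There the silicon, manganese, chromium constraints are tight.
Optimal quantities: ferrosilicon = 0.3387 kg, silicomanganese = 1.753 kg, ferrochrome = 1.916 kg.
Cost = 1.43·0.3387 + 1.43·1.753 + 3.04·1.916 = 8.8158.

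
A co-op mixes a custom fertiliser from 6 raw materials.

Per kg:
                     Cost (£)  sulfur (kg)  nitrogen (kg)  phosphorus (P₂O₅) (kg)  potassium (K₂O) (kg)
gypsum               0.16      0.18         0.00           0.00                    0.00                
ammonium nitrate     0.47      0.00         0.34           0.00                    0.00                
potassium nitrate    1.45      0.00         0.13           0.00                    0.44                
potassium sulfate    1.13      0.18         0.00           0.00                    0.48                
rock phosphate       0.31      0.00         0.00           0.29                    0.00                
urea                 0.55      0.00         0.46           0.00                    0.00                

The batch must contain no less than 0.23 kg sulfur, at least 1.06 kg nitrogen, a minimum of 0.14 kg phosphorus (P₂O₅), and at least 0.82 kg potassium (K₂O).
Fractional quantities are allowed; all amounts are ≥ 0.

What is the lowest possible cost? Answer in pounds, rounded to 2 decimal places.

Treat it as an LP. Let x1 = kg of gypsum, x2 = kg of ammonium nitrate, x3 = kg of potassium nitrate, x4 = kg of potassium sulfate, x5 = kg of rock phosphate, x6 = kg of urea.
Minimise 0.16x1 + 0.47x2 + 1.45x3 + 1.13x4 + 0.31x5 + 0.55x6 s.t.:
  0.18x1 + 0.18x4 ≥ 0.23   (sulfur)
  0.34x2 + 0.13x3 + 0.46x6 ≥ 1.06   (nitrogen)
  0.29x5 ≥ 0.14   (phosphorus (P₂O₅))
  0.44x3 + 0.48x4 ≥ 0.82   (potassium (K₂O))
  x1, x2, x3, x4, x5, x6 ≥ 0.
The cheapest feasible vertex uses only potassium sulfate, rock phosphate, urea; gypsum, ammonium nitrate, potassium nitrate are not used. There the nitrogen, phosphorus (P₂O₅), potassium (K₂O) constraints are tight.
Solving gives x4 = 1.708, x5 = 0.4828, x6 = 2.304.
Total cost: 1.13·1.708 + 0.31·0.4828 + 0.55·2.304 = 3.3469.

£3.35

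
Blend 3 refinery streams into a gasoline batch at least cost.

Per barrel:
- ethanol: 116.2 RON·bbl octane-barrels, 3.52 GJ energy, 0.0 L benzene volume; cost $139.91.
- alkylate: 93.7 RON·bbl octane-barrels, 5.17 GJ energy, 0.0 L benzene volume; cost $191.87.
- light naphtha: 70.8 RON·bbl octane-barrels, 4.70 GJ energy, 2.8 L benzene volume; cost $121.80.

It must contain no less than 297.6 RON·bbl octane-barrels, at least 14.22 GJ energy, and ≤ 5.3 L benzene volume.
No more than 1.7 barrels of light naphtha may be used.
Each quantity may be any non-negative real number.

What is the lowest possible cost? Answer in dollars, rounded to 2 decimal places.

Treat it as an LP. Let x1 = barrels of ethanol, x2 = barrels of alkylate, x3 = barrels of light naphtha.
Minimise 139.91x1 + 191.87x2 + 121.8x3 subject to:
  116.2x1 + 93.7x2 + 70.8x3 ≥ 297.6   (octane-barrels)
  3.52x1 + 5.17x2 + 4.7x3 ≥ 14.22   (energy)
  2.8x3 ≤ 5.3   (benzene volume)
  x3 ≤ 1.7
  x1, x2, x3 ≥ 0.
All 3 inputs are positive at the optimum. Binding constraints: octane-barrels, energy, the light naphtha cap.
Solving gives x1 = 1.2275, x2 = 0.36925, x3 = 1.7.
Cost = 139.91·1.2275 + 191.87·0.36925 + 121.8·1.7 = 449.6475.

$449.65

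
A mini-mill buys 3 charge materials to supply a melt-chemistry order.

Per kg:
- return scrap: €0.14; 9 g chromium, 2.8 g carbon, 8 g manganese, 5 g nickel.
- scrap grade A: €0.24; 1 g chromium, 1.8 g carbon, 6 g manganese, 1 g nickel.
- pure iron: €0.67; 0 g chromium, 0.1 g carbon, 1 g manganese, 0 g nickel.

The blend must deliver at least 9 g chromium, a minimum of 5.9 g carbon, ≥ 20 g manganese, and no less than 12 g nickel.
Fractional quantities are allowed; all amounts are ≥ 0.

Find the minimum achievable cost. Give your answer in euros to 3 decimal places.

€0.350

Let x1 = kg of return scrap, x2 = kg of scrap grade A, x3 = kg of pure iron.
Minimise 0.14x1 + 0.24x2 + 0.67x3 with:
  9x1 + 1x2 ≥ 9   (chromium)
  2.8x1 + 1.8x2 + 0.1x3 ≥ 5.9   (carbon)
  8x1 + 6x2 + 1x3 ≥ 20   (manganese)
  5x1 + 1x2 ≥ 12   (nickel)
  x1, x2, x3 ≥ 0.
The cheapest feasible vertex uses only return scrap; scrap grade A, pure iron are not used. Binding constraint: manganese.
Optimal quantities: return scrap = 2.5 kg.
Objective = 0.14·2.5 = 0.35000.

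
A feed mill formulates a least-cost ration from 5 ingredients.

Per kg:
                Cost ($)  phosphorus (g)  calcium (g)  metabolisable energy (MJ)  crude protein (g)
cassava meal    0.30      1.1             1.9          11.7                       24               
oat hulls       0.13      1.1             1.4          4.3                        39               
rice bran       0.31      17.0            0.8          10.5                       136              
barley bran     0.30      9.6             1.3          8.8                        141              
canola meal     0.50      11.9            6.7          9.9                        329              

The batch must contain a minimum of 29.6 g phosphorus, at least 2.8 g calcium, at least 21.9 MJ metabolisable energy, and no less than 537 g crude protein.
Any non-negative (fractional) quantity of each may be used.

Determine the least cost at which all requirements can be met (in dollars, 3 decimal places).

$0.909

Set it up as a linear program. Let x1 = kg of cassava meal, x2 = kg of oat hulls, x3 = kg of rice bran, x4 = kg of barley bran, x5 = kg of canola meal.
Minimize 0.3x1 + 0.13x2 + 0.31x3 + 0.3x4 + 0.5x5 subject to:
  1.1x1 + 1.1x2 + 17x3 + 9.6x4 + 11.9x5 ≥ 29.6   (phosphorus)
  1.9x1 + 1.4x2 + 0.8x3 + 1.3x4 + 6.7x5 ≥ 2.8   (calcium)
  11.7x1 + 4.3x2 + 10.5x3 + 8.8x4 + 9.9x5 ≥ 21.9   (metabolisable energy)
  24x1 + 39x2 + 136x3 + 141x4 + 329x5 ≥ 537   (crude protein)
  x1, x2, x3, x4, x5 ≥ 0.
At the optimum only rice bran, canola meal are positive (cassava meal, oat hulls, barley bran = 0). The metabolisable energy and crude protein requirements are met with equality.
That vertex is x3 = 0.896, x5 = 1.262.
Objective = 0.31·0.896 + 0.5·1.262 = 0.90876.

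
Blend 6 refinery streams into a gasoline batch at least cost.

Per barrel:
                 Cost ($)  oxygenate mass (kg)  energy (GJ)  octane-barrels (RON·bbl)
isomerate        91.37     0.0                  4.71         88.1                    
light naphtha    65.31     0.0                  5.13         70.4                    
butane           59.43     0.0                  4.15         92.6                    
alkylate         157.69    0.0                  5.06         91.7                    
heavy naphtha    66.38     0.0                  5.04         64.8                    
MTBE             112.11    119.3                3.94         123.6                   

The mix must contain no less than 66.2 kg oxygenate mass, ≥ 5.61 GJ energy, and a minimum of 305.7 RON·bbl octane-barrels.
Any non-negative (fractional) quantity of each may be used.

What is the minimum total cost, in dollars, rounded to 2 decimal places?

$214.39

Set it up as a linear program. Let x1 = barrels of isomerate, x2 = barrels of light naphtha, x3 = barrels of butane, x4 = barrels of alkylate, x5 = barrels of heavy naphtha, x6 = barrels of MTBE.
Minimise 91.37x1 + 65.31x2 + 59.43x3 + 157.69x4 + 66.38x5 + 112.11x6 subject to:
  119.3x6 ≥ 66.2   (oxygenate mass)
  4.71x1 + 5.13x2 + 4.15x3 + 5.06x4 + 5.04x5 + 3.94x6 ≥ 5.61   (energy)
  88.1x1 + 70.4x2 + 92.6x3 + 91.7x4 + 64.8x5 + 123.6x6 ≥ 305.7   (octane-barrels)
  x1, x2, x3, x4, x5, x6 ≥ 0.
The optimal basis is {butane, MTBE}; isomerate, light naphtha, alkylate, heavy naphtha drop out. Binding constraints: oxygenate mass and octane-barrels.
Solving gives x3 = 2.5606, x6 = 0.5549.
Total cost: 59.43·2.5606 + 112.11·0.5549 = 214.3863.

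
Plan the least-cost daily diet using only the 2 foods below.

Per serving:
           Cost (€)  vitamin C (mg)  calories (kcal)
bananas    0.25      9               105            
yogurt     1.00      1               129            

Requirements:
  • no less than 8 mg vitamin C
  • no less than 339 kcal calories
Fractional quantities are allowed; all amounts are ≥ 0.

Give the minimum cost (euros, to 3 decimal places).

Let x1 = servings of bananas, x2 = servings of yogurt.
Minimise 0.25x1 + 1x2 subject to:
  9x1 + 1x2 ≥ 8   (vitamin C)
  105x1 + 129x2 ≥ 339   (calories)
  x1, x2 ≥ 0.
At the optimum only bananas is positive (yogurt = 0). There the calories constraint is tight.
Solving gives x1 = 3.229.
Hence cost = 0.25·3.229 = €0.80725.

€0.807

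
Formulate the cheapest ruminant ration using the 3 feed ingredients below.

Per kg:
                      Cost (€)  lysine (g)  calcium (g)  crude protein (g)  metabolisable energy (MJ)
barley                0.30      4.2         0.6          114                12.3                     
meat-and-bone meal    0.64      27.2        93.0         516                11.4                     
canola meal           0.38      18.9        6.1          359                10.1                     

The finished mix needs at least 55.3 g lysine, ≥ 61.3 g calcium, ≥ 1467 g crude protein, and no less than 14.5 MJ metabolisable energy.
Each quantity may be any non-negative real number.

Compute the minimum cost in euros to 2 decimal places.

Treat it as an LP. Let x1 = kg of barley, x2 = kg of meat-and-bone meal, x3 = kg of canola meal.
Minimize 0.3x1 + 0.64x2 + 0.38x3 with:
  4.2x1 + 27.2x2 + 18.9x3 ≥ 55.3   (lysine)
  0.6x1 + 93x2 + 6.1x3 ≥ 61.3   (calcium)
  114x1 + 516x2 + 359x3 ≥ 1467   (crude protein)
  12.3x1 + 11.4x2 + 10.1x3 ≥ 14.5   (metabolisable energy)
  x1, x2, x3 ≥ 0.
The cheapest feasible vertex uses only meat-and-bone meal, canola meal; barley is not used. The calcium and crude protein requirements are met with equality.
Optimal quantities: meat-and-bone meal = 0.4318 kg, canola meal = 3.466 kg.
Cost = 0.64·0.4318 + 0.38·3.466 = 1.5934.

€1.59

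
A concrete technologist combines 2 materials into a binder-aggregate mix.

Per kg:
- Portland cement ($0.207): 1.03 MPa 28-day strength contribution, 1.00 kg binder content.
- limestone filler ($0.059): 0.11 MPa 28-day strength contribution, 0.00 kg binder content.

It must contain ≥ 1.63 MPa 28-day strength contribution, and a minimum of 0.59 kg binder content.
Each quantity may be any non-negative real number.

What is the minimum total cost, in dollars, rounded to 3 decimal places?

Let x1 = kg of Portland cement, x2 = kg of limestone filler.
Minimise 0.207x1 + 0.059x2 s.t.:
  1.03x1 + 0.11x2 ≥ 1.63   (28-day strength contribution)
  1x1 ≥ 0.59   (binder content)
  x1, x2 ≥ 0.
The cheapest feasible vertex uses only Portland cement; limestone filler is not used. There the 28-day strength contribution constraint is tight.
So Portland cement = 1.583 kg.
Objective = 0.207·1.583 = 0.32768.

$0.328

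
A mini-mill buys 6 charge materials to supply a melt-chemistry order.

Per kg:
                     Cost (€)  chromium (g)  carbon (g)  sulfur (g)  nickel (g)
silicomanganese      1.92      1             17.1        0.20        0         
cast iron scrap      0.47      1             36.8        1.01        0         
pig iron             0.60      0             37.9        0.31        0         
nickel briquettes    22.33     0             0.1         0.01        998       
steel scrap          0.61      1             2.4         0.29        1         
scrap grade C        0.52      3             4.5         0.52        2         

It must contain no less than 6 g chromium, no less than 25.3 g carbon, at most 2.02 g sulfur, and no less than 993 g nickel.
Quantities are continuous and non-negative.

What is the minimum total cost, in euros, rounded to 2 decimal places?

€23.31

Set it up as a linear program. Let x1 = kg of silicomanganese, x2 = kg of cast iron scrap, x3 = kg of pig iron, x4 = kg of nickel briquettes, x5 = kg of steel scrap, x6 = kg of scrap grade C.
Minimise 1.92x1 + 0.47x2 + 0.6x3 + 22.33x4 + 0.61x5 + 0.52x6 s.t.:
  1x1 + 1x2 + 1x5 + 3x6 ≥ 6   (chromium)
  17.1x1 + 36.8x2 + 37.9x3 + 0.1x4 + 2.4x5 + 4.5x6 ≥ 25.3   (carbon)
  0.2x1 + 1.01x2 + 0.31x3 + 0.01x4 + 0.29x5 + 0.52x6 ≤ 2.02   (sulfur)
  998x4 + 1x5 + 2x6 ≥ 993   (nickel)
  x1, x2, x3, x4, x5, x6 ≥ 0.
The cheapest feasible vertex uses only cast iron scrap, nickel briquettes, scrap grade C; silicomanganese, pig iron, steel scrap are not used. There the chromium, carbon, nickel constraints are tight.
Solving gives x2 = 0.4589, x4 = 0.9913, x6 = 1.847.
Objective = 0.47·0.4589 + 22.33·0.9913 + 0.52·1.847 = 23.3119.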